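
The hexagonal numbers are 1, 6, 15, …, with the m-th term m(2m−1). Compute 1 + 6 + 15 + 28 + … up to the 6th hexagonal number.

Σ i(2i−1) = 2Σi² − Σi over i = 1..6.
Σi = 21 and Σi² = 91.
2·91 − 1·21 = 161.

161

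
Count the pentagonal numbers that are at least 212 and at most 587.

7

The n-th pentagonal number is n(3n−1)/2.
Smallest index with value ≥ 212: n = 13 (giving 247).
Largest index with value ≤ 587: n = 19 (giving 532).
Indices 13 through 19: 7 terms.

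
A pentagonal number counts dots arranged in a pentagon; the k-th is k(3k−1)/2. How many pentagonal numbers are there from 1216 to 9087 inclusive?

The n-th pentagonal number is n(3n−1)/2.
Smallest index with value ≥ 1216: n = 29 (giving 1247).
Largest index with value ≤ 9087: n = 78 (giving 9087).
Indices 29 through 78: 50 terms.

50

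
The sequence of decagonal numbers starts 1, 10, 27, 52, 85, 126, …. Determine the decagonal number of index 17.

17·(4·17 − 3) = 17·65 = 1105.

1105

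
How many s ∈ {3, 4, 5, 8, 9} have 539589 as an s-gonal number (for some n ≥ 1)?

s = 3: P(3, 1038) = 539241 and P(3, 1039) = 540280; 539589 is not s-gonal.
s = 4: P(4, 734) = 538756 and P(4, 735) = 540225; 539589 is not s-gonal.
s = 5: P(5, 599) = 537902 and P(5, 600) = 539700; 539589 is not s-gonal.
s = 8: P(8, 424) = 538480 and P(8, 425) = 541025; 539589 is not s-gonal.
s = 9: P(9, 393) = 539589. ✓
Hits: s ∈ {9} → 1.

1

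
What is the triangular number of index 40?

820

The 40th triangular number is n(n+1)/2 with n = 40.
40·41/2 = 1640/2 = 820.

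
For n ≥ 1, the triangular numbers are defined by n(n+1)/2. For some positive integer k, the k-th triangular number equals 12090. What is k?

Set n(n+1)/2 = 12090, giving n² + n − 24180 = 0.
The discriminant is 1 + 8·12090 = 96721, and √96721 = 311.
So n = (-1 + 311) / 2 = 310/2 = 155.
Check: 155·156/2 = 12090. ✓

155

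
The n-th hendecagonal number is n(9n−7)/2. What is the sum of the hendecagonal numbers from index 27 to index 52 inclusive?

185536

Σ i(9i−7)/2 = (9Σi² − 7Σi) / 2 over i = 27..52.
Σi = 1378 − 351 = 1027 and Σi² = 48230 − 6201 = 42029.
(9·42029 − 7·1027) / 2 = 371072/2 = 185536.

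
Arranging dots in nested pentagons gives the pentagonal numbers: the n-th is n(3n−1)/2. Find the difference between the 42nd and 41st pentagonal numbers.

Consecutive pentagonal numbers differ by 3n − 2: here 3·42 − 2 = 124.

124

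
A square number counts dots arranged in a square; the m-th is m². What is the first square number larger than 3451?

Solve n² > 3451 for integer n.
The largest n with value ≤ 3451 is 58 (since 3364 ≤ 3451 < 3481), so the first above is n = 59, value 3481.

3481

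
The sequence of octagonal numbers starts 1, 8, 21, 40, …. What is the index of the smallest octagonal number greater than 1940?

Solve n(3n−2) > 1940 for integer n.
The largest n with value ≤ 1940 is 25 (since 1825 ≤ 1940 < 1976), so the first above is n = 26, value 1976.

26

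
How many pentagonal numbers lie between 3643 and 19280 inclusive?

The n-th pentagonal number is n(3n−1)/2.
Smallest index with value ≥ 3643: n = 50 (giving 3725).
Largest index with value ≤ 19280: n = 113 (giving 19097).
Indices 50 through 113: 64 terms.

64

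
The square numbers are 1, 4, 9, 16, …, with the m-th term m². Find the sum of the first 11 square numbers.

506

Σ_{i=1}^{11} i² = 11·12·23/6 = 506.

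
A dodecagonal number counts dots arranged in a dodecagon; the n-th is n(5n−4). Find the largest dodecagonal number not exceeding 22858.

Solve n(5n−4) ≤ 22858 for integer n.
n = 68 gives 22848 ≤ 22858, while n = 69 gives 23529 > 22858; so the answer is 22848.

22848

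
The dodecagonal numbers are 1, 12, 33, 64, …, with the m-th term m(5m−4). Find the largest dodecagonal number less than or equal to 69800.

69148

Solve n(5n−4) ≤ 69800 for integer n.
n = 118 gives 69148 ≤ 69800, while n = 119 gives 70329 > 69800; so the answer is 69148.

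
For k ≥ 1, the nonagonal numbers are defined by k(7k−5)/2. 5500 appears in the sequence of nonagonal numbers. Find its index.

Set n(7n−5)/2 = 5500, giving 7n² − 5n − 11000 = 0.
The discriminant is 25 + 56·5500 = 308025, and √308025 = 555.
So n = (5 + 555) / 14 = 560/14 = 40.

40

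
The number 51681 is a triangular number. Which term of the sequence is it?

Set n(n+1)/2 = 51681, giving n² + n − 103362 = 0.
The discriminant is 1 + 8·51681 = 413449, and √413449 = 643.
So n = (-1 + 643) / 2 = 642/2 = 321.
Check: 321·322/2 = 51681. ✓

321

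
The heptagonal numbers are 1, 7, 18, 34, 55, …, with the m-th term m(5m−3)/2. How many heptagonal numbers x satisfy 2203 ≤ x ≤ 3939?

10

The n-th heptagonal number is n(5n−3)/2.
Smallest index with value ≥ 2203: n = 30 (giving 2205).
Largest index with value ≤ 3939: n = 39 (giving 3744).
Indices 30 through 39: 10 terms.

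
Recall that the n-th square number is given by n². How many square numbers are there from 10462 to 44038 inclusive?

The n-th square number is n².
Smallest index with value ≥ 10462: n = 103 (giving 10609).
Largest index with value ≤ 44038: n = 209 (giving 43681).
Indices 103 through 209: 107 terms.

107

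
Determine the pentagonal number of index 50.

3725

The 50th pentagonal number is n(3n−1)/2 with n = 50.
50·(3·50 − 1)/2 = 50·149/2 = 3725.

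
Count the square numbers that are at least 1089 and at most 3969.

The n-th square number is n².
Smallest index with value ≥ 1089: n = 33 (giving 1089).
Largest index with value ≤ 3969: n = 63 (giving 3969).
Indices 33 through 63: 31 terms.

31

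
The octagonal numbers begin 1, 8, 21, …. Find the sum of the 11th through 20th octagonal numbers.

Σ i(3i−2) = 3Σi² − 2Σi over i = 11..20.
Σi = 210 − 55 = 155 and Σi² = 2870 − 385 = 2485.
3·2485 − 2·155 = 7145.

7145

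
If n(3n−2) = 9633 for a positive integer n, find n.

Set n(3n−2) = 9633, giving 3n² − 2n − 9633 = 0.
The discriminant is 4 + 12·9633 = 115600, and √115600 = 340.
So n = (2 + 340) / 6 = 342/6 = 57.

57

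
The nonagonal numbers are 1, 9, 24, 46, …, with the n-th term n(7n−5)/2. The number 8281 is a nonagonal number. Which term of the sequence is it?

Set n(7n−5)/2 = 8281, giving 7n² − 5n − 16562 = 0.
So n = (5 + 681) / 14 = 686/14 = 49.
Check: 49·(7·49 − 5)/2 = 8281. ✓

49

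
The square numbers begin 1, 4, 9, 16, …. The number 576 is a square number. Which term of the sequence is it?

We need n² = 576, so n = √576 = 24.
Check: 24² = 576. ✓

24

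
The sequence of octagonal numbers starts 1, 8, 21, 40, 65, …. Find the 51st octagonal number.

51·(3·51 − 2) = 51·151 = 7701.

7701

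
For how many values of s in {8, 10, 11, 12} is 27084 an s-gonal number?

s = 8: P(8, 95) = 26885 and P(8, 96) = 27456; 27084 is not s-gonal.
s = 10: P(10, 82) = 26650 and P(10, 83) = 27307; 27084 is not s-gonal.
s = 11: P(11, 77) = 26411 and P(11, 78) = 27105; 27084 is not s-gonal.
s = 12: P(12, 74) = 27084. ✓
Hits: s ∈ {12} → 1.

1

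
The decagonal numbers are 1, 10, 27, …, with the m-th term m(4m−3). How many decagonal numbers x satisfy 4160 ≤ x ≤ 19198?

The n-th decagonal number is n(4n−3).
Smallest index with value ≥ 4160: n = 33 (giving 4257).
Largest index with value ≤ 19198: n = 69 (giving 18837).
Indices 33 through 69: 37 terms.

37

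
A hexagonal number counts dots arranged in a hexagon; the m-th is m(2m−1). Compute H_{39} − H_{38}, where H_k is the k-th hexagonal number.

Consecutive hexagonal numbers differ by 4n − 3: here 4·39 − 3 = 153.

153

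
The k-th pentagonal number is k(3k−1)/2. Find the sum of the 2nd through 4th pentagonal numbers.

Σ i(3i−1)/2 = (3Σi² − Σi) / 2 over i = 2..4.
Σi = 10 − 1 = 9 and Σi² = 30 − 1 = 29.
(3·29 − 1·9) / 2 = 78/2 = 39.

39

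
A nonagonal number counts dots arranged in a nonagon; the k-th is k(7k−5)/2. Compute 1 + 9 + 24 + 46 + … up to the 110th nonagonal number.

Σ i(7i−5)/2 = (7Σi² − 5Σi) / 2 over i = 1..110.
Σi = 6105 and Σi² = 449735.
(7·449735 − 5·6105) / 2 = 3117620/2 = 1558810.

1558810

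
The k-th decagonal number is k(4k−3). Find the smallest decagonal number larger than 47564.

48070

Solve n(4n−3) > 47564 for integer n.
The largest n with value ≤ 47564 is 109 (since 47197 ≤ 47564 < 48070), so the first above is n = 110, value 48070.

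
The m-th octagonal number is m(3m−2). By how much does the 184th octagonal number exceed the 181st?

3279

184·(3·184 − 2) = 101200 and 181·(3·181 − 2) = 97921.
Difference: 101200 − 97921 = 3279.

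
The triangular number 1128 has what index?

Set n(n+1)/2 = 1128, giving n² + n − 2256 = 0.
So n = (-1 + 95) / 2 = 94/2 = 47.
Check: 47·48/2 = 1128. ✓

47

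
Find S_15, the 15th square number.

225

15² = 225.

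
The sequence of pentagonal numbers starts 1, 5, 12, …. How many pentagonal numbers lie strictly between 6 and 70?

The n-th pentagonal number is n(3n−1)/2.
Smallest index with value > 6: n = 3 (giving 12).
Largest index with value < 70: n = 6 (giving 51).
Indices 3 through 6: 4 terms.

4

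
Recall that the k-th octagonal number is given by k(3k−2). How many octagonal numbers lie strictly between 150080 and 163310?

The n-th octagonal number is n(3n−2).
Smallest index with value > 150080: n = 225 (giving 151425).
Largest index with value < 163310: n = 233 (giving 162401).
Indices 225 through 233: 9 terms.

9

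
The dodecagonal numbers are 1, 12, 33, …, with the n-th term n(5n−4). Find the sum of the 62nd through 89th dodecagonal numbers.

798714

Σ i(5i−4) = 5Σi² − 4Σi over i = 62..89.
Σi = 4005 − 1891 = 2114 and Σi² = 238965 − 77531 = 161434.
5·161434 − 4·2114 = 798714.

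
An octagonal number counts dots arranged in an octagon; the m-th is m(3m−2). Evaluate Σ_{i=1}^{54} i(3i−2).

158895

Σ i(3i−2) = 3Σi² − 2Σi over i = 1..54.
Σi = 1485 and Σi² = 53955.
3·53955 − 2·1485 = 158895.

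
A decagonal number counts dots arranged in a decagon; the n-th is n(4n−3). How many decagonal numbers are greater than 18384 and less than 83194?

The n-th decagonal number is n(4n−3).
Smallest index with value > 18384: n = 69 (giving 18837).
Largest index with value < 83194: n = 144 (giving 82512).
Indices 69 through 144: 76 terms.

76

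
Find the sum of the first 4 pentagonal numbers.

Σ i(3i−1)/2 = (3Σi² − Σi) / 2 over i = 1..4.
Σi = 10 and Σi² = 30.
(3·30 − 1·10) / 2 = 80/2 = 40.

40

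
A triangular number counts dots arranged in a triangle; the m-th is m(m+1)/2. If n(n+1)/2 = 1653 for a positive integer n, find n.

57

Set n(n+1)/2 = 1653, giving n² + n − 3306 = 0.
The discriminant is 1 + 8·1653 = 13225, and √13225 = 115.
So n = (-1 + 115) / 2 = 114/2 = 57.
Check: 57·58/2 = 1653. ✓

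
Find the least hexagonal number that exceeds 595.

Solve n(2n−1) > 595 for integer n.
The largest n with value ≤ 595 is 17 (since 561 ≤ 595 < 630), so the first above is n = 18, value 630.

630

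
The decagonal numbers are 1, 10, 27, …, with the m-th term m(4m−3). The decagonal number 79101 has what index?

141

Set n(4n−3) = 79101, giving 4n² − 3n − 79101 = 0.
The discriminant is 9 + 16·79101 = 1265625, and √1265625 = 1125.
So n = (3 + 1125) / 8 = 1128/8 = 141.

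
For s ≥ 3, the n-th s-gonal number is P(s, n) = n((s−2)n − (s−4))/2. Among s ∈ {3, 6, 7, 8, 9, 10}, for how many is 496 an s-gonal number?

s = 3: P(3, 31) = 496. ✓
s = 6: P(6, 16) = 496. ✓
s = 7: P(7, 14) = 469 and P(7, 15) = 540; 496 is not s-gonal.
s = 8: P(8, 13) = 481 and P(8, 14) = 560; 496 is not s-gonal.
s = 9: P(9, 12) = 474 and P(9, 13) = 559; 496 is not s-gonal.
s = 10: P(10, 11) = 451 and P(10, 12) = 540; 496 is not s-gonal.
Hits: s ∈ {3, 6} → 2.

2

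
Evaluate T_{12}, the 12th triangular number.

78

The 12th triangular number is n(n+1)/2 with n = 12.
12·13/2 = 156/2 = 78.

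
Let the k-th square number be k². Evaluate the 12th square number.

144

The 12th square number is n² with n = 12.
12² = 144.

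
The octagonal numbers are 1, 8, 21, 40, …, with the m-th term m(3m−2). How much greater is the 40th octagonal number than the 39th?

235

Consecutive octagonal numbers differ by 6n − 5: here 6·40 − 5 = 235.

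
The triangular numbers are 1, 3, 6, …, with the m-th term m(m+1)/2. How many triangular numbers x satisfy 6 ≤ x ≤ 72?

9

The n-th triangular number is n(n+1)/2.
Smallest index with value ≥ 6: n = 3 (giving 6).
Largest index with value ≤ 72: n = 11 (giving 66).
Indices 3 through 11: 9 terms.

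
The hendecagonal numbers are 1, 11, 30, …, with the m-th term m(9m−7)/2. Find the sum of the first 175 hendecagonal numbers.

8054200

Σ i(9i−7)/2 = (9Σi² − 7Σi) / 2 over i = 1..175.
Σi = 15400 and Σi² = 1801800.
(9·1801800 − 7·15400) / 2 = 16108400/2 = 8054200.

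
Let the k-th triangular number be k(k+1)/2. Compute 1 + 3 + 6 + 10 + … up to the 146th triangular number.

Σ i(i+1)/2 = (Σi² + Σi) / 2 over i = 1..146.
Σi = 10731 and Σi² = 1048061.
(1·1048061 + 1·10731) / 2 = 1058792/2 = 529396.

529396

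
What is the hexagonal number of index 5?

The 5th hexagonal number is n(2n−1) with n = 5.
5·(2·5 − 1) = 5·9 = 45.

45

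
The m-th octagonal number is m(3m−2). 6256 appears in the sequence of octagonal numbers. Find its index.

Set n(3n−2) = 6256, giving 3n² − 2n − 6256 = 0.
So n = (2 + 274) / 6 = 276/6 = 46.
Check: 46·(3·46 − 2) = 6256. ✓

46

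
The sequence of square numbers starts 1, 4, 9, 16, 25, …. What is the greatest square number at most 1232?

Solve n² ≤ 1232 for integer n.
n = 35 gives 1225 ≤ 1232, while n = 36 gives 1296 > 1232; so the answer is 1225.

1225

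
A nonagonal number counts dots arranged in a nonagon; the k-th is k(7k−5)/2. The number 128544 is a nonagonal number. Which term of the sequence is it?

Set n(7n−5)/2 = 128544, giving 7n² − 5n − 257088 = 0.
The discriminant is 25 + 56·128544 = 7198489, and √7198489 = 2683.
So n = (5 + 2683) / 14 = 2688/14 = 192.

192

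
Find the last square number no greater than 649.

Solve n² ≤ 649 for integer n.
n = 25 gives 625 ≤ 649, while n = 26 gives 676 > 649; so the answer is 625.

625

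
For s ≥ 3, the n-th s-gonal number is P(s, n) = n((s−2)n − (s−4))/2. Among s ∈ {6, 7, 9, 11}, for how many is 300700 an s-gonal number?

1

s = 6: P(6, 388) = 300700. ✓
s = 7: P(7, 347) = 300502 and P(7, 348) = 302238; 300700 is not s-gonal.
s = 9: P(9, 293) = 299739 and P(9, 294) = 301791; 300700 is not s-gonal.
s = 11: P(11, 258) = 298635 and P(11, 259) = 300958; 300700 is not s-gonal.
Hits: s ∈ {6} → 1.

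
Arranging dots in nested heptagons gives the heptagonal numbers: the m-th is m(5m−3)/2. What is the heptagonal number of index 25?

1525

The 25th heptagonal number is n(5n−3)/2 with n = 25.
25·(5·25 − 3)/2 = 25·122/2 = 25·61 = 1525.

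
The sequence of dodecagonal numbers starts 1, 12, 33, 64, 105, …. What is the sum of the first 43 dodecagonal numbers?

Σ i(5i−4) = 5Σi² − 4Σi over i = 1..43.
Σi = 946 and Σi² = 27434.
5·27434 − 4·946 = 133386.

133386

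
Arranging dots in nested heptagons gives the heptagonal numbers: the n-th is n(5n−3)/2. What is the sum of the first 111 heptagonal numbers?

Σ i(5i−3)/2 = (5Σi² − 3Σi) / 2 over i = 1..111.
Σi = 6216 and Σi² = 462056.
(5·462056 − 3·6216) / 2 = 2291632/2 = 1145816.

1145816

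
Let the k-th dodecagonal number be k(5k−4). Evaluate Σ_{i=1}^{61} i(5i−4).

Σ i(5i−4) = 5Σi² − 4Σi over i = 1..61.
Σi = 1891 and Σi² = 77531.
5·77531 − 4·1891 = 380091.

380091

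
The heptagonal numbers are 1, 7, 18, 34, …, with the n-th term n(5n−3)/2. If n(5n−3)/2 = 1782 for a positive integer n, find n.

Set n(5n−3)/2 = 1782, giving 5n² − 3n − 3564 = 0.
The discriminant is 9 + 40·1782 = 71289, and √71289 = 267.
So n = (3 + 267) / 10 = 270/10 = 27.

27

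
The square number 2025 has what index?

45

We need n² = 2025, so n = √2025 = 45.
Check: 45² = 2025. ✓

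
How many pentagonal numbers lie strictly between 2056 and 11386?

50

The n-th pentagonal number is n(3n−1)/2.
Smallest index with value > 2056: n = 38 (giving 2147).
Largest index with value < 11386: n = 87 (giving 11310).
Indices 38 through 87: 50 terms.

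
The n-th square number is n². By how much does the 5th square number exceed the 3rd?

5² = 25 and 3² = 9.
Difference: 25 − 9 = 16.

16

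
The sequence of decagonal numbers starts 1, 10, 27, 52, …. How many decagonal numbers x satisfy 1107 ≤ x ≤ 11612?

The n-th decagonal number is n(4n−3).
Smallest index with value ≥ 1107: n = 18 (giving 1242).
Largest index with value ≤ 11612: n = 54 (giving 11502).
Indices 18 through 54: 37 terms.

37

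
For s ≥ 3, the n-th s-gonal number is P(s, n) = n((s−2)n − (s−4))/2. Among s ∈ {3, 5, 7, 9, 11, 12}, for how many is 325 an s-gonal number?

s = 3: P(3, 25) = 325. ✓
s = 5: P(5, 14) = 287 and P(5, 15) = 330; 325 is not s-gonal.
s = 7: P(7, 11) = 286 and P(7, 12) = 342; 325 is not s-gonal.
s = 9: P(9, 10) = 325. ✓
s = 11: P(11, 8) = 260 and P(11, 9) = 333; 325 is not s-gonal.
s = 12: P(12, 8) = 288 and P(12, 9) = 369; 325 is not s-gonal.
Hits: s ∈ {3, 9} → 2.

2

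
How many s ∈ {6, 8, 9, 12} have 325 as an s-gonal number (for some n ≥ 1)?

2

s = 6: P(6, 13) = 325. ✓
s = 8: P(8, 10) = 280 and P(8, 11) = 341; 325 is not s-gonal.
s = 9: P(9, 10) = 325. ✓
s = 12: P(12, 8) = 288 and P(12, 9) = 369; 325 is not s-gonal.
Hits: s ∈ {6, 9} → 2.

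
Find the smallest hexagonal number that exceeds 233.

276

Solve n(2n−1) > 233 for integer n.
The largest n with value ≤ 233 is 11 (since 231 ≤ 233 < 276), so the first above is n = 12, value 276.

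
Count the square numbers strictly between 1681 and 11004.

63

The n-th square number is n².
Smallest index with value > 1681: n = 42 (giving 1764).
Largest index with value < 11004: n = 104 (giving 10816).
Indices 42 through 104: 63 terms.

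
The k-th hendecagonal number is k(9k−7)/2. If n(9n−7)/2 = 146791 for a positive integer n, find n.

181

Set n(9n−7)/2 = 146791, giving 9n² − 7n − 293582 = 0.
The discriminant is 49 + 72·146791 = 10569001, and √10569001 = 3251.
So n = (7 + 3251) / 18 = 3258/18 = 181.
Check: 181·(9·181 − 7)/2 = 146791. ✓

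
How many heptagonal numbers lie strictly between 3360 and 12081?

33

The n-th heptagonal number is n(5n−3)/2.
Smallest index with value > 3360: n = 37 (giving 3367).
Largest index with value < 12081: n = 69 (giving 11799).
Indices 37 through 69: 33 terms.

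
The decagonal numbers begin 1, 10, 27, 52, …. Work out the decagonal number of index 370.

546490

The 370th decagonal number is n(4n−3) with n = 370.
370·(4·370 − 3) = 370·1477 = 546490.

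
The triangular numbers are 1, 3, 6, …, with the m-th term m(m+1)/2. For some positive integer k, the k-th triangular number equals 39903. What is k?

282

Set n(n+1)/2 = 39903, giving n² + n − 79806 = 0.
So n = (-1 + 565) / 2 = 564/2 = 282.
Check: 282·283/2 = 39903. ✓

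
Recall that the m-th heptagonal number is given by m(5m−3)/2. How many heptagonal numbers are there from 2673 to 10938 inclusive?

The n-th heptagonal number is n(5n−3)/2.
Smallest index with value ≥ 2673: n = 33 (giving 2673).
Largest index with value ≤ 10938: n = 66 (giving 10791).
Indices 33 through 66: 34 terms.

34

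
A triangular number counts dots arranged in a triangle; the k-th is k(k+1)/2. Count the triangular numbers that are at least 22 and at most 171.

The n-th triangular number is n(n+1)/2.
Smallest index with value ≥ 22: n = 7 (giving 28).
Largest index with value ≤ 171: n = 18 (giving 171).
Indices 7 through 18: 12 terms.

12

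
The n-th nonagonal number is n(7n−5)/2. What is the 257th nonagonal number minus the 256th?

1793

Consecutive nonagonal numbers differ by 7n − 6: here 7·257 − 6 = 1793.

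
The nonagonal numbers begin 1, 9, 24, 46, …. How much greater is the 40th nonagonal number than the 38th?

541

40·(7·40 − 5)/2 = 5500 and 38·(7·38 − 5)/2 = 4959.
Difference: 5500 − 4959 = 541.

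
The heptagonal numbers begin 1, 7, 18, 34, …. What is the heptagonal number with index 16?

The 16th heptagonal number is n(5n−3)/2 with n = 16.
16·(5·16 − 3)/2 = 16·77/2 = 616.

616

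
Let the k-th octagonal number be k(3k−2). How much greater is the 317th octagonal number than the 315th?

317·(3·317 − 2) = 300833 and 315·(3·315 − 2) = 297045.
Difference: 300833 − 297045 = 3788.

3788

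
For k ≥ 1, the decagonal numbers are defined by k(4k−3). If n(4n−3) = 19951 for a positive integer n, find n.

Set n(4n−3) = 19951, giving 4n² − 3n − 19951 = 0.
So n = (3 + 565) / 8 = 568/8 = 71.

71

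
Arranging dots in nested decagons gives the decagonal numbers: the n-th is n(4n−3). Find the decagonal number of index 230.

The 230th decagonal number is n(4n−3) with n = 230.
230·(4·230 − 3) = 230·917 = 210910.

210910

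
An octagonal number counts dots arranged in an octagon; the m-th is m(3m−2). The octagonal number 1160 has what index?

20

Set n(3n−2) = 1160, giving 3n² − 2n − 1160 = 0.
So n = (2 + 118) / 6 = 120/6 = 20.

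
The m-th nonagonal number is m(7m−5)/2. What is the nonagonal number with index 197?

135339

197·(7·197 − 5)/2 = 197·1374/2 = 197·687 = 135339.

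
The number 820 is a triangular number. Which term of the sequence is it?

Set n(n+1)/2 = 820, giving n² + n − 1640 = 0.
The discriminant is 1 + 8·820 = 6561, and √6561 = 81.
So n = (-1 + 81) / 2 = 80/2 = 40.
Check: 40·41/2 = 820. ✓

40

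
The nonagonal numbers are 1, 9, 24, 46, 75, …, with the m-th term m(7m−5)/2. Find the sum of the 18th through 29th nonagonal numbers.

Σ i(7i−5)/2 = (7Σi² − 5Σi) / 2 over i = 18..29.
Σi = 435 − 153 = 282 and Σi² = 8555 − 1785 = 6770.
(7·6770 − 5·282) / 2 = 45980/2 = 22990.

22990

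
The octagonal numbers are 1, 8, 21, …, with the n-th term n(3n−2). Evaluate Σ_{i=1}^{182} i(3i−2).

6045039

Σ i(3i−2) = 3Σi² − 2Σi over i = 1..182.
Σi = 16653 and Σi² = 2026115.
3·2026115 − 2·16653 = 6045039.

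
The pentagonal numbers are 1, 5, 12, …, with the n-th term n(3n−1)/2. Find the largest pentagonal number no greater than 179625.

Solve n(3n−1)/2 ≤ 179625 for integer n.
n = 346 gives 179401 ≤ 179625, while n = 347 gives 180440 > 179625; so the answer is 179401.

179401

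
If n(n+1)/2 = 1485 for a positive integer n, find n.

Set n(n+1)/2 = 1485, giving n² + n − 2970 = 0.
The discriminant is 1 + 8·1485 = 11881, and √11881 = 109.
So n = (-1 + 109) / 2 = 108/2 = 54.

54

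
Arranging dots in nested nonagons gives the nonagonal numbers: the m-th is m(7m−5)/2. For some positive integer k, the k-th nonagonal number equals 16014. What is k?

Set n(7n−5)/2 = 16014, giving 7n² − 5n − 32028 = 0.
The discriminant is 25 + 56·16014 = 896809, and √896809 = 947.
So n = (5 + 947) / 14 = 952/14 = 68.
Check: 68·(7·68 − 5)/2 = 16014. ✓

68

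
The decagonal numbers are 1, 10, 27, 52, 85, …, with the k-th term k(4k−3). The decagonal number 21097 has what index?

Set n(4n−3) = 21097, giving 4n² − 3n − 21097 = 0.
The discriminant is 9 + 16·21097 = 337561, and √337561 = 581.
So n = (3 + 581) / 8 = 584/8 = 73.
Check: 73·(4·73 − 3) = 21097. ✓

73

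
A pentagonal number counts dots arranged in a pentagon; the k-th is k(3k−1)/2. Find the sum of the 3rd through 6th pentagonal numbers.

Σ i(3i−1)/2 = (3Σi² − Σi) / 2 over i = 3..6.
Σi = 21 − 3 = 18 and Σi² = 91 − 5 = 86.
(3·86 − 1·18) / 2 = 240/2 = 120.

120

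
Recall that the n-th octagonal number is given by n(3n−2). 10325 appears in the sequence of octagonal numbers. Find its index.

Set n(3n−2) = 10325, giving 3n² − 2n − 10325 = 0.
So n = (2 + 352) / 6 = 354/6 = 59.
Check: 59·(3·59 − 2) = 10325. ✓

59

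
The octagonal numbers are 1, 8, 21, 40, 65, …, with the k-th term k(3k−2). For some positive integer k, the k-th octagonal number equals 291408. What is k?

Set n(3n−2) = 291408, giving 3n² − 2n − 291408 = 0.
The discriminant is 4 + 12·291408 = 3496900, and √3496900 = 1870.
So n = (2 + 1870) / 6 = 1872/6 = 312.

312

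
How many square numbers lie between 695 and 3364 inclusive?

The n-th square number is n².
Smallest index with value ≥ 695: n = 27 (giving 729).
Largest index with value ≤ 3364: n = 58 (giving 3364).
Indices 27 through 58: 32 terms.

32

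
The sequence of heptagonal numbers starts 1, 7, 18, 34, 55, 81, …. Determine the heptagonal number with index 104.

26884

104·(5·104 − 3)/2 = 104·517/2 = 26884.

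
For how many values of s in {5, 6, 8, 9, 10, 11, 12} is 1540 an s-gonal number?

2

s = 5: P(5, 32) = 1520 and P(5, 33) = 1617; 1540 is not s-gonal.
s = 6: P(6, 28) = 1540. ✓
s = 8: P(8, 22) = 1408 and P(8, 23) = 1541; 1540 is not s-gonal.
s = 9: P(9, 21) = 1491 and P(9, 22) = 1639; 1540 is not s-gonal.
s = 10: P(10, 20) = 1540. ✓
s = 11: P(11, 18) = 1395 and P(11, 19) = 1558; 1540 is not s-gonal.
s = 12: P(12, 17) = 1377 and P(12, 18) = 1548; 1540 is not s-gonal.
Hits: s ∈ {6, 10} → 2.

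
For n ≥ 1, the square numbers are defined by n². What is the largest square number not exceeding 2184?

Solve n² ≤ 2184 for integer n.
n = 46 gives 2116 ≤ 2184, while n = 47 gives 2209 > 2184; so the answer is 2116.

2116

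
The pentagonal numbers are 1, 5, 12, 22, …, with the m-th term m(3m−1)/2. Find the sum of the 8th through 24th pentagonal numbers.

Σ i(3i−1)/2 = (3Σi² − Σi) / 2 over i = 8..24.
Σi = 300 − 28 = 272 and Σi² = 4900 − 140 = 4760.
(3·4760 − 1·272) / 2 = 14008/2 = 7004.

7004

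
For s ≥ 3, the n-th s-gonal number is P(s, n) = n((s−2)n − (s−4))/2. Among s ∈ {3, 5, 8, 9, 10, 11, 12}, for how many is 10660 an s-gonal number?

1

s = 3: P(3, 145) = 10585 and P(3, 146) = 10731; 10660 is not s-gonal.
s = 5: P(5, 84) = 10542 and P(5, 85) = 10795; 10660 is not s-gonal.
s = 8: P(8, 59) = 10325 and P(8, 60) = 10680; 10660 is not s-gonal.
s = 9: P(9, 55) = 10450 and P(9, 56) = 10836; 10660 is not s-gonal.
s = 10: P(10, 52) = 10660. ✓
s = 11: P(11, 49) = 10633 and P(11, 50) = 11075; 10660 is not s-gonal.
s = 12: P(12, 46) = 10396 and P(12, 47) = 10857; 10660 is not s-gonal.
Hits: s ∈ {10} → 1.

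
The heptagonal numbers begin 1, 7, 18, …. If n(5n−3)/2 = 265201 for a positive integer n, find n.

Set n(5n−3)/2 = 265201, giving 5n² − 3n − 530402 = 0.
The discriminant is 9 + 40·265201 = 10608049, and √10608049 = 3257.
So n = (3 + 3257) / 10 = 3260/10 = 326.
Check: 326·(5·326 − 3)/2 = 265201. ✓

326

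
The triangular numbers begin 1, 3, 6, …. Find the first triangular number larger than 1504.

Solve n(n+1)/2 > 1504 for integer n.
The largest n with value ≤ 1504 is 54 (since 1485 ≤ 1504 < 1540), so the first above is n = 55, value 1540.

1540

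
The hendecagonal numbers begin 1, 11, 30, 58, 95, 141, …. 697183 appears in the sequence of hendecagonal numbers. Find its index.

394

Set n(9n−7)/2 = 697183, giving 9n² − 7n − 1394366 = 0.
The discriminant is 49 + 72·697183 = 50197225, and √50197225 = 7085.
So n = (7 + 7085) / 18 = 7092/18 = 394.
Check: 394·(9·394 − 7)/2 = 697183. ✓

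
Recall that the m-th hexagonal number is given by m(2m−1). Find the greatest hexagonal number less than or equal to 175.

153

Solve n(2n−1) ≤ 175 for integer n.
n = 9 gives 153 ≤ 175, while n = 10 gives 190 > 175; so the answer is 153.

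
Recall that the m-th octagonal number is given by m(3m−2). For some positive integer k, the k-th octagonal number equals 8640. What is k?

54

Set n(3n−2) = 8640, giving 3n² − 2n − 8640 = 0.
The discriminant is 4 + 12·8640 = 103684, and √103684 = 322.
So n = (2 + 322) / 6 = 324/6 = 54.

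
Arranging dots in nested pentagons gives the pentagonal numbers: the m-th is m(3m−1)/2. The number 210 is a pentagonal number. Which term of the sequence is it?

Set n(3n−1)/2 = 210, giving 3n² − n − 420 = 0.
The discriminant is 1 + 24·210 = 5041, and √5041 = 71.
So n = (1 + 71) / 6 = 72/6 = 12.
Check: 12·(3·12 − 1)/2 = 210. ✓

12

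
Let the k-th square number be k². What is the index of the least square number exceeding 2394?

49

Solve n² > 2394 for integer n.
The largest n with value ≤ 2394 is 48 (since 2304 ≤ 2394 < 2401), so the first above is n = 49, value 2401.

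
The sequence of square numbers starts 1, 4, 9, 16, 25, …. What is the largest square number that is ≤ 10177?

10000

Solve n² ≤ 10177 for integer n.
n = 100 gives 10000 ≤ 10177, while n = 101 gives 10201 > 10177; so the answer is 10000.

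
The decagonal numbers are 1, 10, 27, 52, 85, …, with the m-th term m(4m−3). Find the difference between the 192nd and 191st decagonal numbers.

1529

Consecutive decagonal numbers differ by 8n − 7: here 8·192 − 7 = 1529.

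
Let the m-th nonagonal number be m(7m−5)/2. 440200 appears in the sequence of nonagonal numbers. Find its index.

355

Set n(7n−5)/2 = 440200, giving 7n² − 5n − 880400 = 0.
So n = (5 + 4965) / 14 = 4970/14 = 355.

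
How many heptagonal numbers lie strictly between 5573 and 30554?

The n-th heptagonal number is n(5n−3)/2.
Smallest index with value > 5573: n = 48 (giving 5688).
Largest index with value < 30554: n = 110 (giving 30085).
Indices 48 through 110: 63 terms.

63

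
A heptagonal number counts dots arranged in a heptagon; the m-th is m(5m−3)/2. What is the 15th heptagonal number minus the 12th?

15·(5·15 − 3)/2 = 540 and 12·(5·12 − 3)/2 = 342.
Difference: 540 − 342 = 198.

198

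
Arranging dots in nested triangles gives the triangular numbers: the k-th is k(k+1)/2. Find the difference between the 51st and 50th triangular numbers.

Consecutive triangular numbers differ by n: T_{51} − T_{50} = 51.

51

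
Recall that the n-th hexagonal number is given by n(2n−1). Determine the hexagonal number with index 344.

The 344th hexagonal number is n(2n−1) with n = 344.
344·(2·344 − 1) = 344·687 = 236328.

236328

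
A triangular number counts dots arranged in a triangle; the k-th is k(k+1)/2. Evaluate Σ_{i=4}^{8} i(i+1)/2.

Σ i(i+1)/2 = (Σi² + Σi) / 2 over i = 4..8.
Σi = 36 − 6 = 30 and Σi² = 204 − 14 = 190.
(1·190 + 1·30) / 2 = 220/2 = 110.

110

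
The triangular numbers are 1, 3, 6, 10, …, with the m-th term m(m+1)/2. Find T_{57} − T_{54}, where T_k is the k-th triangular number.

57·58/2 = 1653 and 54·55/2 = 1485.
Difference: 1653 − 1485 = 168.

168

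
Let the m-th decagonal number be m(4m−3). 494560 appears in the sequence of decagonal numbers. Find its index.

Set n(4n−3) = 494560, giving 4n² − 3n − 494560 = 0.
So n = (3 + 2813) / 8 = 2816/8 = 352.
Check: 352·(4·352 − 3) = 494560. ✓

352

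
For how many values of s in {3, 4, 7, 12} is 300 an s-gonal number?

1

s = 3: P(3, 24) = 300. ✓
s = 4: P(4, 17) = 289 and P(4, 18) = 324; 300 is not s-gonal.
s = 7: P(7, 11) = 286 and P(7, 12) = 342; 300 is not s-gonal.
s = 12: P(12, 8) = 288 and P(12, 9) = 369; 300 is not s-gonal.
Hits: s ∈ {3} → 1.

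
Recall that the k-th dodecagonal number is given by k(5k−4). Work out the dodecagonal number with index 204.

207264

The 204th dodecagonal number is n(5n−4) with n = 204.
204·(5·204 − 4) = 204·1016 = 207264.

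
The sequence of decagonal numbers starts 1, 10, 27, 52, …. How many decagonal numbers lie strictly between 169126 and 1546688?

The n-th decagonal number is n(4n−3).
Smallest index with value > 169126: n = 207 (giving 170775).
Largest index with value < 1546688: n = 622 (giving 1545670).
Indices 207 through 622: 416 terms.

416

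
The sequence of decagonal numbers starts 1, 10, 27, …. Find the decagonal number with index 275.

The 275th decagonal number is n(4n−3) with n = 275.
275·(4·275 − 3) = 275·1097 = 301675.

301675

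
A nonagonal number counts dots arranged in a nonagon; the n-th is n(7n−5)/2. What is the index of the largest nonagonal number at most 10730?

55

Solve n(7n−5)/2 ≤ 10730 for integer n.
n = 55 gives 10450 ≤ 10730, while n = 56 gives 10836 > 10730; so the answer is index 55.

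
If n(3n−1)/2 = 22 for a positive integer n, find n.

4

Set n(3n−1)/2 = 22, giving 3n² − n − 44 = 0.
The discriminant is 1 + 24·22 = 529, and √529 = 23.
So n = (1 + 23) / 6 = 24/6 = 4.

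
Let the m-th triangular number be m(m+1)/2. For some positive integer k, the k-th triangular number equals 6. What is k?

3

Set n(n+1)/2 = 6, giving n² + n − 12 = 0.
The discriminant is 1 + 8·6 = 49, and √49 = 7.
So n = (-1 + 7) / 2 = 6/2 = 3.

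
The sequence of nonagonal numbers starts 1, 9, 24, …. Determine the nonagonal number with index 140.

The 140th nonagonal number is n(7n−5)/2 with n = 140.
140·(7·140 − 5)/2 = 140·975/2 = 68250.

68250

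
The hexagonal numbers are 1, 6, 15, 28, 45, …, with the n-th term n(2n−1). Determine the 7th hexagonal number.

91

The 7th hexagonal number is n(2n−1) with n = 7.
7·(2·7 − 1) = 7·13 = 91.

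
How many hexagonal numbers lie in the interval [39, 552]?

The n-th hexagonal number is n(2n−1).
Smallest index with value ≥ 39: n = 5 (giving 45).
Largest index with value ≤ 552: n = 16 (giving 496).
Indices 5 through 16: 12 terms.

12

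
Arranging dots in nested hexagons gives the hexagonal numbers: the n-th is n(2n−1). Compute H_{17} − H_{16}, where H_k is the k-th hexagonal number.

65

Consecutive hexagonal numbers differ by 4n − 3: here 4·17 − 3 = 65.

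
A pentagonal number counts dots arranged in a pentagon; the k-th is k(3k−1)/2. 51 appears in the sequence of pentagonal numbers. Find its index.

Set n(3n−1)/2 = 51, giving 3n² − n − 102 = 0.
The discriminant is 1 + 24·51 = 1225, and √1225 = 35.
So n = (1 + 35) / 6 = 36/6 = 6.

6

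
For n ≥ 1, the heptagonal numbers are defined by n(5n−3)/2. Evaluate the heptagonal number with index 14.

The 14th heptagonal number is n(5n−3)/2 with n = 14.
14·(5·14 − 3)/2 = 14·67/2 = 469.

469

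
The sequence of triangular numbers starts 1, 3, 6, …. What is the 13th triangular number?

The 13th triangular number is n(n+1)/2 with n = 13.
13·14/2 = 182/2 = 91.

91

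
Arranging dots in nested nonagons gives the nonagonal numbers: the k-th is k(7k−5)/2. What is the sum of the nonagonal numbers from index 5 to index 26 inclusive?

20746

Σ i(7i−5)/2 = (7Σi² − 5Σi) / 2 over i = 5..26.
Σi = 351 − 10 = 341 and Σi² = 6201 − 30 = 6171.
(7·6171 − 5·341) / 2 = 41492/2 = 20746.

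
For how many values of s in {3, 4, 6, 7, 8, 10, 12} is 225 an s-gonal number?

s = 3: P(3, 20) = 210 and P(3, 21) = 231; 225 is not s-gonal.
s = 4: P(4, 15) = 225. ✓
s = 6: P(6, 10) = 190 and P(6, 11) = 231; 225 is not s-gonal.
s = 7: P(7, 9) = 189 and P(7, 10) = 235; 225 is not s-gonal.
s = 8: P(8, 9) = 225. ✓
s = 10: P(10, 7) = 175 and P(10, 8) = 232; 225 is not s-gonal.
s = 12: P(12, 7) = 217 and P(12, 8) = 288; 225 is not s-gonal.
Hits: s ∈ {4, 8} → 2.

2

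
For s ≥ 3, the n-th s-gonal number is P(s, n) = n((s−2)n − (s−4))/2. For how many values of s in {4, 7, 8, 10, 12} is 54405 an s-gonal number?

2

s = 4: P(4, 233) = 54289 and P(4, 234) = 54756; 54405 is not s-gonal.
s = 7: P(7, 147) = 53802 and P(7, 148) = 54538; 54405 is not s-gonal.
s = 8: P(8, 135) = 54405. ✓
s = 10: P(10, 117) = 54405. ✓
s = 12: P(12, 104) = 53664 and P(12, 105) = 54705; 54405 is not s-gonal.
Hits: s ∈ {8, 10} → 2.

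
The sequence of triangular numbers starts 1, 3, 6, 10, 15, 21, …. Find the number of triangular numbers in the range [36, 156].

10

The n-th triangular number is n(n+1)/2.
Smallest index with value ≥ 36: n = 8 (giving 36).
Largest index with value ≤ 156: n = 17 (giving 153).
Indices 8 through 17: 10 terms.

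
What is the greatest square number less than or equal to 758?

729

Solve n² ≤ 758 for integer n.
n = 27 gives 729 ≤ 758, while n = 28 gives 784 > 758; so the answer is 729.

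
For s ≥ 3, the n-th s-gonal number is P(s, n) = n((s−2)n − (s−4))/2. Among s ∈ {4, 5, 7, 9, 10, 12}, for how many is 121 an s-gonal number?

1

s = 4: P(4, 11) = 121. ✓
s = 5: P(5, 9) = 117 and P(5, 10) = 145; 121 is not s-gonal.
s = 7: P(7, 7) = 112 and P(7, 8) = 148; 121 is not s-gonal.
s = 9: P(9, 6) = 111 and P(9, 7) = 154; 121 is not s-gonal.
s = 10: P(10, 5) = 85 and P(10, 6) = 126; 121 is not s-gonal.
s = 12: P(12, 5) = 105 and P(12, 6) = 156; 121 is not s-gonal.
Hits: s ∈ {4} → 1.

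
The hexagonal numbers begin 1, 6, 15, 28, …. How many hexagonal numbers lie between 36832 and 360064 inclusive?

289

The n-th hexagonal number is n(2n−1).
Smallest index with value ≥ 36832: n = 136 (giving 36856).
Largest index with value ≤ 360064: n = 424 (giving 359128).
Indices 136 through 424: 289 terms.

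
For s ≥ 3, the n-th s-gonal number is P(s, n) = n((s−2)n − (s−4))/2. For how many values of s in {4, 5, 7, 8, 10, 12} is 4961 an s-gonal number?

1

s = 4: P(4, 70) = 4900 and P(4, 71) = 5041; 4961 is not s-gonal.
s = 5: P(5, 57) = 4845 and P(5, 58) = 5017; 4961 is not s-gonal.
s = 7: P(7, 44) = 4774 and P(7, 45) = 4995; 4961 is not s-gonal.
s = 8: P(8, 41) = 4961. ✓
s = 10: P(10, 35) = 4795 and P(10, 36) = 5076; 4961 is not s-gonal.
s = 12: P(12, 31) = 4681 and P(12, 32) = 4992; 4961 is not s-gonal.
Hits: s ∈ {8} → 1.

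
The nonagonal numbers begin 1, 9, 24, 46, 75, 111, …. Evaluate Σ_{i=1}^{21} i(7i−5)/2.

Σ i(7i−5)/2 = (7Σi² − 5Σi) / 2 over i = 1..21.
Σi = 231 and Σi² = 3311.
(7·3311 − 5·231) / 2 = 22022/2 = 11011.

11011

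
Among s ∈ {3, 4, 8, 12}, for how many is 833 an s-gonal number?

1

s = 3: P(3, 40) = 820 and P(3, 41) = 861; 833 is not s-gonal.
s = 4: P(4, 28) = 784 and P(4, 29) = 841; 833 is not s-gonal.
s = 8: P(8, 17) = 833. ✓
s = 12: P(12, 13) = 793 and P(12, 14) = 924; 833 is not s-gonal.
Hits: s ∈ {8} → 1.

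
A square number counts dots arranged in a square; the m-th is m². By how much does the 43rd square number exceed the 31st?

888

43² = 1849 and 31² = 961.
Difference: 1849 − 961 = 888.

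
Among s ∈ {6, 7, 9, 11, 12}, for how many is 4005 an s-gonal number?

s = 6: P(6, 45) = 4005. ✓
s = 7: P(7, 40) = 3940 and P(7, 41) = 4141; 4005 is not s-gonal.
s = 9: P(9, 34) = 3961 and P(9, 35) = 4200; 4005 is not s-gonal.
s = 11: P(11, 30) = 3945 and P(11, 31) = 4216; 4005 is not s-gonal.
s = 12: P(12, 28) = 3808 and P(12, 29) = 4089; 4005 is not s-gonal.
Hits: s ∈ {6} → 1.

1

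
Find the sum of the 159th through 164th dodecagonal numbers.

778679

Σ i(5i−4) = 5Σi² − 4Σi over i = 159..164.
Σi = 13530 − 12561 = 969 and Σi² = 1483790 − 1327279 = 156511.
5·156511 − 4·969 = 778679.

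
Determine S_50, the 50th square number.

50² = 2500.

2500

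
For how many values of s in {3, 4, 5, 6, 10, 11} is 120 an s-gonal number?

s = 3: P(3, 15) = 120. ✓
s = 4: P(4, 10) = 100 and P(4, 11) = 121; 120 is not s-gonal.
s = 5: P(5, 9) = 117 and P(5, 10) = 145; 120 is not s-gonal.
s = 6: P(6, 8) = 120. ✓
s = 10: P(10, 5) = 85 and P(10, 6) = 126; 120 is not s-gonal.
s = 11: P(11, 5) = 95 and P(11, 6) = 141; 120 is not s-gonal.
Hits: s ∈ {3, 6} → 2.

2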